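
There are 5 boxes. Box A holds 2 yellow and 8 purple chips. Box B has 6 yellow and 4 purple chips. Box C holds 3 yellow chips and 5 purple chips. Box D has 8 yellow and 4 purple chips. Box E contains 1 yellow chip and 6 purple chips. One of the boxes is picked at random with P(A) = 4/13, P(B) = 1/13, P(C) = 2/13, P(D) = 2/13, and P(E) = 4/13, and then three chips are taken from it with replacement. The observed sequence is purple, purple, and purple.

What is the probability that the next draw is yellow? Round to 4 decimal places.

0.2003

For each hypothesis, P(data | H) works out to: P(data | box A) = (8/10)(8/10)(8/10) = 0.512; P(data | box B) = (4/10)(4/10)(4/10) = 0.064; P(data | box C) = (5/8)(5/8)(5/8) = 0.24414; P(data | box D) = (4/12)(4/12)(4/12) = 0.037037; P(data | box E) = (6/7)(6/7)(6/7) = 0.62974.
The prior-weighted likelihoods are 4/13 · 0.512 = 0.15754, 1/13 · 0.064 = 0.0049231, 2/13 · 0.24414 = 0.03756, 2/13 · 0.037037 = 0.005698, 4/13 · 0.62974 = 0.19377; with total 0.39949.
The posterior is then P(box A | data) = 0.39435, P(box B | data) = 0.012324, P(box C | data) = 0.094021, P(box D | data) = 0.014263, P(box E | data) = 0.48504.
The predictive probability is P(yellow next | data) = (1/5)(0.39435) + (3/5)(0.012324) + (3/8)(0.094021) + (2/3)(0.014263) + (1/7)(0.48504) = 0.20032.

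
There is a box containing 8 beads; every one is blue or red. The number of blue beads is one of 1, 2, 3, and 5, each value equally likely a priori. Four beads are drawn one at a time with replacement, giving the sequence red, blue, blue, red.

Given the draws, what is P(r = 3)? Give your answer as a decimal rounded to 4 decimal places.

0.3499

Compute the likelihood of the observed sequence for each case: P(data | r = 1) = (7/8)(1/8)(1/8)(7/8) = 0.011963; P(data | r = 2) = (6/8)(2/8)(2/8)(6/8) = 0.035156; P(data | r = 3) = (5/8)(3/8)(3/8)(5/8) = 0.054932; P(data | r = 5) = (3/8)(5/8)(5/8)(3/8) = 0.054932.
Multiplying each by its prior: 1/4 · 0.011963 = 0.0029907, 1/4 · 0.035156 = 0.0087891, 1/4 · 0.054932 = 0.013733, 1/4 · 0.054932 = 0.013733; these sum to 0.039246.
Hence P(r = 3 | data) = (0.013733) / (0.039246) = 0.34992.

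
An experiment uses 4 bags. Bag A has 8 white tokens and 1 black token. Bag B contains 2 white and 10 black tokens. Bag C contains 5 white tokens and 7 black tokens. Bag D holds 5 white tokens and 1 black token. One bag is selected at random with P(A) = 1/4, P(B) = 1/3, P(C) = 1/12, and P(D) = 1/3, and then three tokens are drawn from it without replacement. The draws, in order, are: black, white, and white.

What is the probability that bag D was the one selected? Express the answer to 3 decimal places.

0.571

Compute the likelihood of the observed sequence for each case: P(data | bag A) = (1/9)(8/8)(7/7) = 1/9; P(data | bag B) = (10/12)(2/11)(1/10) = 1/66; P(data | bag C) = (7/12)(5/11)(4/10) = 7/66; P(data | bag D) = (1/6)(5/5)(4/4) = 1/6.
The prior-weighted likelihoods are 1/4 · 1/9 = 1/36, 1/3 · 1/66 = 1/198, 1/12 · 7/66 = 7/792, 1/3 · 1/6 = 1/18; these sum to 7/72.
Therefore the posterior P(bag D | data) = (1/18) / (7/72) = 4/7.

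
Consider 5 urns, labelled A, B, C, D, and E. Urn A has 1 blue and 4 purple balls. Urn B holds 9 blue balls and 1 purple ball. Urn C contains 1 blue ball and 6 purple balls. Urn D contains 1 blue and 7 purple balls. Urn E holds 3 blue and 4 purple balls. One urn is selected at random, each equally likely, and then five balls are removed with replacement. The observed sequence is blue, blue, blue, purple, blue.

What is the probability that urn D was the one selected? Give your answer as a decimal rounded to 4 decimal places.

0.0025

The likelihood of the observed sequence under each hypothesis: P(data | urn A) = (1/5)(1/5)(1/5)(4/5)(1/5) = 0.00128; P(data | urn B) = (9/10)(9/10)(9/10)(1/10)(9/10) = 0.06561; P(data | urn C) = (1/7)(1/7)(1/7)(6/7)(1/7) = 0.00035699; P(data | urn D) = (1/8)(1/8)(1/8)(7/8)(1/8) = 0.00021362; P(data | urn E) = (3/7)(3/7)(3/7)(4/7)(3/7) = 0.019278.
Multiplying each by its prior: 1/5 · 0.00128 = 0.000256, 1/5 · 0.06561 = 0.013122, 1/5 · 0.00035699 = 7.1399e-05, 1/5 · 0.00021362 = 4.2725e-05, 1/5 · 0.019278 = 0.0038555; with total 0.017348.
Hence P(urn D | data) = (4.2725e-05) / (0.017348) = 0.0024628.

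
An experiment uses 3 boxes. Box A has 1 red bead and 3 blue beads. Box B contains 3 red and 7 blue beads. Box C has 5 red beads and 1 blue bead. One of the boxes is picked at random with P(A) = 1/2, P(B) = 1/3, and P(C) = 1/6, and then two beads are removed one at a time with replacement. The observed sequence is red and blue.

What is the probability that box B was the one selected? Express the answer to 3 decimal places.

0.375

For each hypothesis, P(data | H) works out to: P(data | box A) = (1/4)(3/4) = 0.1875; P(data | box B) = (3/10)(7/10) = 0.21; P(data | box C) = (5/6)(1/6) = 0.13889.
The prior-weighted likelihoods are 1/2 · 0.1875 = 0.09375, 1/3 · 0.21 = 0.07, 1/6 · 0.13889 = 0.023148; with total 0.1869.
So P(box B | data) = (0.07) / (0.1869) = 0.37454.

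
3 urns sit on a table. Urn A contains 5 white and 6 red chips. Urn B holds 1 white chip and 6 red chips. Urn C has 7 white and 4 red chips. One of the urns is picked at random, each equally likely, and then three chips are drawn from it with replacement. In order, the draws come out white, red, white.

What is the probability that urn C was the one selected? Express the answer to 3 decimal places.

0.531

Compute the likelihood of the observed sequence for each case: P(data | urn A) = (5/11)(6/11)(5/11) = 0.1127; P(data | urn B) = (1/7)(6/7)(1/7) = 0.017493; P(data | urn C) = (7/11)(4/11)(7/11) = 0.14726.
The prior-weighted likelihoods are 1/3 · 0.1127 = 0.037566, 1/3 · 0.017493 = 0.0058309, 1/3 · 0.14726 = 0.049086; with total 0.092483.
Therefore the posterior P(urn C | data) = (0.049086) / (0.092483) = 0.53076.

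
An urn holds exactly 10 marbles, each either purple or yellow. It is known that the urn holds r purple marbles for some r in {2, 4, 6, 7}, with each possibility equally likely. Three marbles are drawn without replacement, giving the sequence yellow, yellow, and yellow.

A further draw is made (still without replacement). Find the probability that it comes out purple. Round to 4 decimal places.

0.3933

The likelihood of the observed sequence under each hypothesis: P(data | r = 2) = (8/10)(7/9)(6/8) = 7/15; P(data | r = 4) = (6/10)(5/9)(4/8) = 1/6; P(data | r = 6) = (4/10)(3/9)(2/8) = 1/30; P(data | r = 7) = (3/10)(2/9)(1/8) = 1/120.
Weighting by the prior gives 1/4 · 7/15 = 7/60, 1/4 · 1/6 = 1/24, 1/4 · 1/30 = 1/120, 1/4 · 1/120 = 1/480; summing to 27/160.
Normalising, the posterior is P(r = 2 | data) = 56/81, P(r = 4 | data) = 20/81, P(r = 6 | data) = 4/81, P(r = 7 | data) = 1/81.
The predictive probability is P(purple next | data) = (2/7)(56/81) + (4/7)(20/81) + (6/7)(4/81) + (1)(1/81) = 223/567.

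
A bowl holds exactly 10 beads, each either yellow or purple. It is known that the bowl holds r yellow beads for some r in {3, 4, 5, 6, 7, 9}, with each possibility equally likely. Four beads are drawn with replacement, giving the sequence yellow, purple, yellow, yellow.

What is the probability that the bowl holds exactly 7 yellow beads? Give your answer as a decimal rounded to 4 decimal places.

The likelihood of the observed sequence under each hypothesis: P(data | r = 3) = (3/10)(7/10)(3/10)(3/10) = 0.0189; P(data | r = 4) = (4/10)(6/10)(4/10)(4/10) = 0.0384; P(data | r = 5) = (5/10)(5/10)(5/10)(5/10) = 0.0625; P(data | r = 6) = (6/10)(4/10)(6/10)(6/10) = 0.0864; P(data | r = 7) = (7/10)(3/10)(7/10)(7/10) = 0.1029; P(data | r = 9) = (9/10)(1/10)(9/10)(9/10) = 0.0729.
Weighting by the prior gives 1/6 · 0.0189 = 0.00315, 1/6 · 0.0384 = 0.0064, 1/6 · 0.0625 = 0.010417, 1/6 · 0.0864 = 0.0144, 1/6 · 0.1029 = 0.01715, 1/6 · 0.0729 = 0.01215; these sum to 0.063667.
By Bayes' rule, P(r = 7 | data) = (0.01715) / (0.063667) = 0.26937.

0.2694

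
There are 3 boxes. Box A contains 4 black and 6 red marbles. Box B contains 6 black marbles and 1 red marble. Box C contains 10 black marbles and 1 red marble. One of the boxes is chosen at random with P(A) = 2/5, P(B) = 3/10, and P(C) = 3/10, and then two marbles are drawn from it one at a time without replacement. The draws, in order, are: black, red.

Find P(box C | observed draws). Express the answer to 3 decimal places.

0.154

Under each hypothesis, the probability of the observed sequence is: P(data | box A) = (4/10)(6/9) = 0.26667; P(data | box B) = (6/7)(1/6) = 0.14286; P(data | box C) = (10/11)(1/10) = 0.090909.
Weighting by the prior gives 2/5 · 0.26667 = 0.10667, 3/10 · 0.14286 = 0.042857, 3/10 · 0.090909 = 0.027273; these sum to 0.1768.
By Bayes' rule, P(box C | data) = (0.027273) / (0.1768) = 0.15426.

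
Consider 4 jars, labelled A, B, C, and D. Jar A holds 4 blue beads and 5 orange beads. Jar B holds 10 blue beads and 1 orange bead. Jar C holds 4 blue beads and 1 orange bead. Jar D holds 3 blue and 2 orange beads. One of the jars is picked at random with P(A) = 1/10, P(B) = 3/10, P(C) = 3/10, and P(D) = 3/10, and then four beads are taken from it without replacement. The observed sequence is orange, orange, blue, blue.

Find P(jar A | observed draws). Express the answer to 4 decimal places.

0.2092

Compute the likelihood of the observed sequence for each case: P(data | jar A) = (5/9)(4/8)(4/7)(3/6) = 0.079365; P(data | jar B) = (1/11)(0/10) = 0; P(data | jar C) = (1/5)(0/4) = 0; P(data | jar D) = (2/5)(1/4)(3/3)(2/2) = 0.1.
The prior-weighted likelihoods are 1/10 · 0.079365 = 0.0079365, 3/10 · 0 = 0, 3/10 · 0 = 0, 3/10 · 0.1 = 0.03; these sum to 0.037937.
By Bayes' rule, P(jar A | data) = (0.0079365) / (0.037937) = 0.20921.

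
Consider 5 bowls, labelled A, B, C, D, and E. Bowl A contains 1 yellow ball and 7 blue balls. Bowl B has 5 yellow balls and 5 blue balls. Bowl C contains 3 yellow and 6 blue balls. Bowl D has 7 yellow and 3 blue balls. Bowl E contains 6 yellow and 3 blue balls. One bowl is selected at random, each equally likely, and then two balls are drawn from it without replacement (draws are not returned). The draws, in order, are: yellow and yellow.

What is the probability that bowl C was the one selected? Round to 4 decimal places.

Under each hypothesis, the probability of the observed sequence is: P(data | bowl A) = (1/8)(0/7) = 0; P(data | bowl B) = (5/10)(4/9) = 2/9; P(data | bowl C) = (3/9)(2/8) = 1/12; P(data | bowl D) = (7/10)(6/9) = 7/15; P(data | bowl E) = (6/9)(5/8) = 5/12.
Weighting by the prior gives 1/5 · 0 = 0, 1/5 · 2/9 = 2/45, 1/5 · 1/12 = 1/60, 1/5 · 7/15 = 7/75, 1/5 · 5/12 = 1/12; summing to 107/450.
Hence P(bowl C | data) = (1/60) / (107/450) = 15/214.

0.0701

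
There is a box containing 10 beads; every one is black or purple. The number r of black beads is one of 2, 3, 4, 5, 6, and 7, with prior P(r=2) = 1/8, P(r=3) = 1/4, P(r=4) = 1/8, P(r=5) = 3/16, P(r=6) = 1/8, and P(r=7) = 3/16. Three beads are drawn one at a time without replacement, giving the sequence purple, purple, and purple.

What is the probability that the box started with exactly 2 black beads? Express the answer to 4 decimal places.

0.3363

The likelihood of the observed sequence under each hypothesis: P(data | r = 2) = (8/10)(7/9)(6/8) = 7/15; P(data | r = 3) = (7/10)(6/9)(5/8) = 7/24; P(data | r = 4) = (6/10)(5/9)(4/8) = 1/6; P(data | r = 5) = (5/10)(4/9)(3/8) = 1/12; P(data | r = 6) = (4/10)(3/9)(2/8) = 1/30; P(data | r = 7) = (3/10)(2/9)(1/8) = 1/120.
Multiplying each by its prior: 1/8 · 7/15 = 7/120, 1/4 · 7/24 = 7/96, 1/8 · 1/6 = 1/48, 3/16 · 1/12 = 1/64, 1/8 · 1/30 = 1/240, 3/16 · 1/120 = 1/640; these sum to 111/640.
By Bayes' rule, P(r = 2 | data) = (7/120) / (111/640) = 112/333.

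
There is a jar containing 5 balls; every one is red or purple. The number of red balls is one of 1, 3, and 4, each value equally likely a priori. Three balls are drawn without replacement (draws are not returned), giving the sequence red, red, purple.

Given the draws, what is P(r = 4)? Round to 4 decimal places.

0.5000

For each hypothesis, P(data | H) works out to: P(data | r = 1) = (1/5)(0/4) = 0; P(data | r = 3) = (3/5)(2/4)(2/3) = 1/5; P(data | r = 4) = (4/5)(3/4)(1/3) = 1/5.
Weighting by the prior gives 1/3 · 0 = 0, 1/3 · 1/5 = 1/15, 1/3 · 1/5 = 1/15; these sum to 2/15.
By Bayes' rule, P(r = 4 | data) = (1/15) / (2/15) = 1/2.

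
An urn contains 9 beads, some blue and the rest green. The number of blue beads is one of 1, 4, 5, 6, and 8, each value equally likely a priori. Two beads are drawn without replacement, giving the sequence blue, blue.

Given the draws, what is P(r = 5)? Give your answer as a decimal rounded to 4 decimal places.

For each hypothesis, P(data | H) works out to: P(data | r = 1) = (1/9)(0/8) = 0; P(data | r = 4) = (4/9)(3/8) = 1/6; P(data | r = 5) = (5/9)(4/8) = 5/18; P(data | r = 6) = (6/9)(5/8) = 5/12; P(data | r = 8) = (8/9)(7/8) = 7/9.
Weighting by the prior gives 1/5 · 0 = 0, 1/5 · 1/6 = 1/30, 1/5 · 5/18 = 1/18, 1/5 · 5/12 = 1/12, 1/5 · 7/9 = 7/45; with total 59/180.
So P(r = 5 | data) = (1/18) / (59/180) = 10/59.

0.1695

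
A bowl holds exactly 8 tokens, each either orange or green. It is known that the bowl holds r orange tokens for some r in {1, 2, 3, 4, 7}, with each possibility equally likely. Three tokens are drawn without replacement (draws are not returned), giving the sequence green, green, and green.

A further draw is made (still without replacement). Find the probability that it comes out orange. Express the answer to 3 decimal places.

Compute the likelihood of the observed sequence for each case: P(data | r = 1) = (7/8)(6/7)(5/6) = 5/8; P(data | r = 2) = (6/8)(5/7)(4/6) = 5/14; P(data | r = 3) = (5/8)(4/7)(3/6) = 5/28; P(data | r = 4) = (4/8)(3/7)(2/6) = 1/14; P(data | r = 7) = (1/8)(0/7) = 0.
Multiplying each by its prior: 1/5 · 5/8 = 1/8, 1/5 · 5/14 = 1/14, 1/5 · 5/28 = 1/28, 1/5 · 1/14 = 1/70, 1/5 · 0 = 0; these sum to 69/280.
Dividing through by the total gives posterior P(r = 1 | data) = 35/69, P(r = 2 | data) = 20/69, P(r = 3 | data) = 10/69, P(r = 4 | data) = 4/69, P(r = 7 | data) = 0.
The predictive probability is P(orange next | data) = (1/5)(35/69) + (2/5)(20/69) + (3/5)(10/69) + (4/5)(4/69) = 121/345.

0.351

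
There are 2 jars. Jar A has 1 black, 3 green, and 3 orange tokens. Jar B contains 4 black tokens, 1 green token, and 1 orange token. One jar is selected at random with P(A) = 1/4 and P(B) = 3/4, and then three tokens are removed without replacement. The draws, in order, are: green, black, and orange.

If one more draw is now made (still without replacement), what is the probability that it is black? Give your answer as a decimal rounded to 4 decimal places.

Under each hypothesis, the probability of the observed sequence is: P(data | jar A) = (3/7)(1/6)(3/5) = 3/70; P(data | jar B) = (1/6)(4/5)(1/4) = 1/30.
Multiplying each by its prior: 1/4 · 3/70 = 3/280, 3/4 · 1/30 = 1/40; summing to 1/28.
The posterior is then P(jar A | data) = 3/10, P(jar B | data) = 7/10.
So P(black next | data) = Σ P(black next | H) P(H | data) = (0)(3/10) + (1)(7/10) = 7/10.

0.7000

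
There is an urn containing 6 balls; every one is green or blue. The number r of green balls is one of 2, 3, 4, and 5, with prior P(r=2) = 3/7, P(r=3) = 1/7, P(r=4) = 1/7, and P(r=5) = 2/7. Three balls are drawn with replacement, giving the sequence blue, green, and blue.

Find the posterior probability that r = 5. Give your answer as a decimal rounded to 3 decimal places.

0.067

Compute the likelihood of the observed sequence for each case: P(data | r = 2) = (4/6)(2/6)(4/6) = 0.14815; P(data | r = 3) = (3/6)(3/6)(3/6) = 0.125; P(data | r = 4) = (2/6)(4/6)(2/6) = 0.074074; P(data | r = 5) = (1/6)(5/6)(1/6) = 0.023148.
Weighting by the prior gives 3/7 · 0.14815 = 0.063492, 1/7 · 0.125 = 0.017857, 1/7 · 0.074074 = 0.010582, 2/7 · 0.023148 = 0.0066138; summing to 0.098545.
Hence P(r = 5 | data) = (0.0066138) / (0.098545) = 0.067114.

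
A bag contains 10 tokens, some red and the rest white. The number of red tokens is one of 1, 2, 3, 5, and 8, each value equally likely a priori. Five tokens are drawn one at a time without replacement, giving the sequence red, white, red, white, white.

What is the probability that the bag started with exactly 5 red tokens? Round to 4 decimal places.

0.3831

Under each hypothesis, the probability of the observed sequence is: P(data | r = 1) = (1/10)(9/9)(0/8) = 0; P(data | r = 2) = (2/10)(8/9)(1/8)(7/7)(6/6) = 0.022222; P(data | r = 3) = (3/10)(7/9)(2/8)(6/7)(5/6) = 0.041667; P(data | r = 5) = (5/10)(5/9)(4/8)(4/7)(3/6) = 0.039683; P(data | r = 8) = (8/10)(2/9)(7/8)(1/7)(0/6) = 0.
The prior-weighted likelihoods are 1/5 · 0 = 0, 1/5 · 0.022222 = 0.0044444, 1/5 · 0.041667 = 0.0083333, 1/5 · 0.039683 = 0.0079365, 1/5 · 0 = 0; these sum to 0.020714.
So P(r = 5 | data) = (0.0079365) / (0.020714) = 0.38314.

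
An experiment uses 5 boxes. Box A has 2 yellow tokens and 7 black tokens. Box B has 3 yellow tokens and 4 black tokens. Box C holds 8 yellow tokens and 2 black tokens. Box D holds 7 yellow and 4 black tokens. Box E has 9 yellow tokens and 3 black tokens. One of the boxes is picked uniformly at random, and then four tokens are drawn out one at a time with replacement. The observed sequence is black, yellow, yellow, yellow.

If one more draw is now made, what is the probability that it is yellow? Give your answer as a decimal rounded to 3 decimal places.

The likelihood of the observed sequence under each hypothesis: P(data | box A) = (7/9)(2/9)(2/9)(2/9) = 0.0085353; P(data | box B) = (4/7)(3/7)(3/7)(3/7) = 0.044981; P(data | box C) = (2/10)(8/10)(8/10)(8/10) = 0.1024; P(data | box D) = (4/11)(7/11)(7/11)(7/11) = 0.093709; P(data | box E) = (3/12)(9/12)(9/12)(9/12) = 0.10547.
The prior-weighted likelihoods are 1/5 · 0.0085353 = 0.0017071, 1/5 · 0.044981 = 0.0089963, 1/5 · 0.1024 = 0.02048, 1/5 · 0.093709 = 0.018742, 1/5 · 0.10547 = 0.021094; these sum to 0.071019.
Dividing through by the total gives posterior P(box A | data) = 0.024037, P(box B | data) = 0.12667, P(box C | data) = 0.28837, P(box D | data) = 0.2639, P(box E | data) = 0.29702.
So P(yellow next | data) = Σ P(yellow next | H) P(H | data) = (2/9)(0.024037) + (3/7)(0.12667) + (4/5)(0.28837) + (7/11)(0.2639) + (3/4)(0.29702) = 0.68103.

0.681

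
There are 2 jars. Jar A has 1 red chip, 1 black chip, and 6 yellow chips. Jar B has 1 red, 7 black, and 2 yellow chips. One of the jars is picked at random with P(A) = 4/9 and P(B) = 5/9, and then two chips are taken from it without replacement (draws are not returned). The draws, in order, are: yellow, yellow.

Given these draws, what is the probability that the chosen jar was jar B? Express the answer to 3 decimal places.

Compute the likelihood of the observed sequence for each case: P(data | jar A) = (6/8)(5/7) = 15/28; P(data | jar B) = (2/10)(1/9) = 1/45.
The prior-weighted likelihoods are 4/9 · 15/28 = 5/21, 5/9 · 1/45 = 1/81; summing to 142/567.
So P(jar B | data) = (1/81) / (142/567) = 7/142.

0.049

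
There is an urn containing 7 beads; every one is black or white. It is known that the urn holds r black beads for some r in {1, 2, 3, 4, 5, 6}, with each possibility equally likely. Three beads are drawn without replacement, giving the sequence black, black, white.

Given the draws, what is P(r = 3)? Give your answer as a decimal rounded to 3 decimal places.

For each hypothesis, P(data | H) works out to: P(data | r = 1) = (1/7)(0/6) = 0; P(data | r = 2) = (2/7)(1/6)(5/5) = 1/21; P(data | r = 3) = (3/7)(2/6)(4/5) = 4/35; P(data | r = 4) = (4/7)(3/6)(3/5) = 6/35; P(data | r = 5) = (5/7)(4/6)(2/5) = 4/21; P(data | r = 6) = (6/7)(5/6)(1/5) = 1/7.
Weighting by the prior gives 1/6 · 0 = 0, 1/6 · 1/21 = 1/126, 1/6 · 4/35 = 2/105, 1/6 · 6/35 = 1/35, 1/6 · 4/21 = 2/63, 1/6 · 1/7 = 1/42; these sum to 1/9.
Therefore the posterior P(r = 3 | data) = (2/105) / (1/9) = 6/35.

0.171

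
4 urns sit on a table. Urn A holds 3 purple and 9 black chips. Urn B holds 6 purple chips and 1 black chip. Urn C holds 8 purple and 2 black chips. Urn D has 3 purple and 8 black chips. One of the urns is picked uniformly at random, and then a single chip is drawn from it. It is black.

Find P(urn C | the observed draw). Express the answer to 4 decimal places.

0.1099

The likelihood of this draw under each hypothesis: P(data | urn A) = (9/12) = 0.75; P(data | urn B) = (1/7) = 0.14286; P(data | urn C) = (2/10) = 0.2; P(data | urn D) = (8/11) = 0.72727.
The prior-weighted likelihoods are 1/4 · 0.75 = 0.1875, 1/4 · 0.14286 = 0.035714, 1/4 · 0.2 = 0.05, 1/4 · 0.72727 = 0.18182; with total 0.45503.
So P(urn C | data) = (0.05) / (0.45503) = 0.10988.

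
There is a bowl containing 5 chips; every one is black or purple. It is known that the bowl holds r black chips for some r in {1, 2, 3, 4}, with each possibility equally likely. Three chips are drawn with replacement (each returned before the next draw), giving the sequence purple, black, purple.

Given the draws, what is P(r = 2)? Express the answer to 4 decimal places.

0.3600

The likelihood of the observed sequence under each hypothesis: P(data | r = 1) = (4/5)(1/5)(4/5) = 16/125; P(data | r = 2) = (3/5)(2/5)(3/5) = 18/125; P(data | r = 3) = (2/5)(3/5)(2/5) = 12/125; P(data | r = 4) = (1/5)(4/5)(1/5) = 4/125.
The prior-weighted likelihoods are 1/4 · 16/125 = 4/125, 1/4 · 18/125 = 9/250, 1/4 · 12/125 = 3/125, 1/4 · 4/125 = 1/125; summing to 1/10.
Therefore the posterior P(r = 2 | data) = (9/250) / (1/10) = 9/25.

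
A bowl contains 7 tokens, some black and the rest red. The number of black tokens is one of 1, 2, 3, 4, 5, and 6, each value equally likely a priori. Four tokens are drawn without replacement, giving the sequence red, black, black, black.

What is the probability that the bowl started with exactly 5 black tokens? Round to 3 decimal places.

Compute the likelihood of the observed sequence for each case: P(data | r = 1) = (6/7)(1/6)(0/5) = 0; P(data | r = 2) = (5/7)(2/6)(1/5)(0/4) = 0; P(data | r = 3) = (4/7)(3/6)(2/5)(1/4) = 1/35; P(data | r = 4) = (3/7)(4/6)(3/5)(2/4) = 3/35; P(data | r = 5) = (2/7)(5/6)(4/5)(3/4) = 1/7; P(data | r = 6) = (1/7)(6/6)(5/5)(4/4) = 1/7.
Multiplying each by its prior: 1/6 · 0 = 0, 1/6 · 0 = 0, 1/6 · 1/35 = 1/210, 1/6 · 3/35 = 1/70, 1/6 · 1/7 = 1/42, 1/6 · 1/7 = 1/42; with total 1/15.
By Bayes' rule, P(r = 5 | data) = (1/42) / (1/15) = 5/14.

0.357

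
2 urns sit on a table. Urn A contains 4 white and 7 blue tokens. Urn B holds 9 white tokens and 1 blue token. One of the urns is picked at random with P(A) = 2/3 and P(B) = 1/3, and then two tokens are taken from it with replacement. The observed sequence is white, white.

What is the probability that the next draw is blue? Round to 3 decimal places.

Under each hypothesis, the probability of the observed sequence is: P(data | urn A) = (4/11)(4/11) = 0.13223; P(data | urn B) = (9/10)(9/10) = 0.81.
Weighting by the prior gives 2/3 · 0.13223 = 0.088154, 1/3 · 0.81 = 0.27; these sum to 0.35815.
The posterior is then P(urn A | data) = 0.24613, P(urn B | data) = 0.75387.
Averaging over the posterior, P(blue next | data) = (7/11)(0.24613) + (1/10)(0.75387) = 0.23202.

0.232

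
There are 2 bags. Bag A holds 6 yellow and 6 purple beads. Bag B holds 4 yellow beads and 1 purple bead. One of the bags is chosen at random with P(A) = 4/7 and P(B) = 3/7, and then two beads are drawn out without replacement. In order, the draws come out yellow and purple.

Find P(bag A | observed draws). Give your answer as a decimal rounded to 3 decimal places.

0.645

The likelihood of the observed sequence under each hypothesis: P(data | bag A) = (6/12)(6/11) = 3/11; P(data | bag B) = (4/5)(1/4) = 1/5.
Weighting by the prior gives 4/7 · 3/11 = 12/77, 3/7 · 1/5 = 3/35; these sum to 93/385.
Hence P(bag A | data) = (12/77) / (93/385) = 20/31.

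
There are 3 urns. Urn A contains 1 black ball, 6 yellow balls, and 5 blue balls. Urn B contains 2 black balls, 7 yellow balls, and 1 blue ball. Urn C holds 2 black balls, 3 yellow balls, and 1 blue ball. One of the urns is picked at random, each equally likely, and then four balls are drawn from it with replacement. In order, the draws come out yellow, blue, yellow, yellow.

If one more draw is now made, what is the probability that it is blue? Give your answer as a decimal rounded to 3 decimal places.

Compute the likelihood of the observed sequence for each case: P(data | urn A) = (6/12)(5/12)(6/12)(6/12) = 0.052083; P(data | urn B) = (7/10)(1/10)(7/10)(7/10) = 0.0343; P(data | urn C) = (3/6)(1/6)(3/6)(3/6) = 0.020833.
Weighting by the prior gives 1/3 · 0.052083 = 0.017361, 1/3 · 0.0343 = 0.011433, 1/3 · 0.020833 = 0.0069444; summing to 0.035739.
Dividing through by the total gives posterior P(urn A | data) = 0.48578, P(urn B | data) = 0.31991, P(urn C | data) = 0.19431.
So P(blue next | data) = Σ P(blue next | H) P(H | data) = (5/12)(0.48578) + (1/10)(0.31991) + (1/6)(0.19431) = 0.26678.

0.267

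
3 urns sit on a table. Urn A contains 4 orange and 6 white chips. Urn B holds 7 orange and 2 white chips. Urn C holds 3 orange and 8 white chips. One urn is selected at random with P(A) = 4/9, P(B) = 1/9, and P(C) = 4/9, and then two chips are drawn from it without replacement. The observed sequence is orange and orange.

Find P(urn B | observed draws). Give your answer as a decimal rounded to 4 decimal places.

0.4370

The likelihood of the observed sequence under each hypothesis: P(data | urn A) = (4/10)(3/9) = 0.13333; P(data | urn B) = (7/9)(6/8) = 0.58333; P(data | urn C) = (3/11)(2/10) = 0.054545.
The prior-weighted likelihoods are 4/9 · 0.13333 = 0.059259, 1/9 · 0.58333 = 0.064815, 4/9 · 0.054545 = 0.024242; these sum to 0.14832.
Hence P(urn B | data) = (0.064815) / (0.14832) = 0.437.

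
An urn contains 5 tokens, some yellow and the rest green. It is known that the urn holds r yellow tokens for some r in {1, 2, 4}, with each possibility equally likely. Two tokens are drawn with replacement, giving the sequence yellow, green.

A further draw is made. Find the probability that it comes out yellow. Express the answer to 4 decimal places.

0.4571

Under each hypothesis, the probability of the observed sequence is: P(data | r = 1) = (1/5)(4/5) = 4/25; P(data | r = 2) = (2/5)(3/5) = 6/25; P(data | r = 4) = (4/5)(1/5) = 4/25.
Weighting by the prior gives 1/3 · 4/25 = 4/75, 1/3 · 6/25 = 2/25, 1/3 · 4/25 = 4/75; these sum to 14/75.
Dividing through by the total gives posterior P(r = 1 | data) = 2/7, P(r = 2 | data) = 3/7, P(r = 4 | data) = 2/7.
The predictive probability is P(yellow next | data) = (1/5)(2/7) + (2/5)(3/7) + (4/5)(2/7) = 16/35.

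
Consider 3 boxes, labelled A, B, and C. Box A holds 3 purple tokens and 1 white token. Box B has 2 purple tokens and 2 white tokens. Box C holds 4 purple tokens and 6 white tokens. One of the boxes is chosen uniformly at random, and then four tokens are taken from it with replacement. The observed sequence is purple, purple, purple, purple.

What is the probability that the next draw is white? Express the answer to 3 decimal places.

0.311

Under each hypothesis, the probability of the observed sequence is: P(data | box A) = (3/4)(3/4)(3/4)(3/4) = 0.31641; P(data | box B) = (2/4)(2/4)(2/4)(2/4) = 0.0625; P(data | box C) = (4/10)(4/10)(4/10)(4/10) = 0.0256.
The prior-weighted likelihoods are 1/3 · 0.31641 = 0.10547, 1/3 · 0.0625 = 0.020833, 1/3 · 0.0256 = 0.0085333; summing to 0.13484.
Normalising, the posterior is P(box A | data) = 0.7822, P(box B | data) = 0.15451, P(box C | data) = 0.063287.
The predictive probability is P(white next | data) = (1/4)(0.7822) + (1/2)(0.15451) + (3/5)(0.063287) = 0.31078.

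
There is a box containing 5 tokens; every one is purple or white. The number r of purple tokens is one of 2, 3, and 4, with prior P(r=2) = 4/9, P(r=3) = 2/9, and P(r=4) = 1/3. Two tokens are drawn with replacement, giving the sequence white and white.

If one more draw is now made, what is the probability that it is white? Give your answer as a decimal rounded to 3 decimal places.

Compute the likelihood of the observed sequence for each case: P(data | r = 2) = (3/5)(3/5) = 9/25; P(data | r = 3) = (2/5)(2/5) = 4/25; P(data | r = 4) = (1/5)(1/5) = 1/25.
Weighting by the prior gives 4/9 · 9/25 = 4/25, 2/9 · 4/25 = 8/225, 1/3 · 1/25 = 1/75; summing to 47/225.
The posterior is then P(r = 2 | data) = 36/47, P(r = 3 | data) = 8/47, P(r = 4 | data) = 3/47.
So P(white next | data) = Σ P(white next | H) P(H | data) = (3/5)(36/47) + (2/5)(8/47) + (1/5)(3/47) = 127/235.

0.540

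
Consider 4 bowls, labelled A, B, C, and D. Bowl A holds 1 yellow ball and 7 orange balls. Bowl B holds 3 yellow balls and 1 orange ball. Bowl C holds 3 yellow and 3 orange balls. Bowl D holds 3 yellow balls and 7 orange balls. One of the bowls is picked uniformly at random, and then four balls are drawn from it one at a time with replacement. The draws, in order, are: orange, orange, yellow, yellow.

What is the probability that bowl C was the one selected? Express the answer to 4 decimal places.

0.4066

Compute the likelihood of the observed sequence for each case: P(data | bowl A) = (7/8)(7/8)(1/8)(1/8) = 0.011963; P(data | bowl B) = (1/4)(1/4)(3/4)(3/4) = 0.035156; P(data | bowl C) = (3/6)(3/6)(3/6)(3/6) = 0.0625; P(data | bowl D) = (7/10)(7/10)(3/10)(3/10) = 0.0441.
Weighting by the prior gives 1/4 · 0.011963 = 0.0029907, 1/4 · 0.035156 = 0.0087891, 1/4 · 0.0625 = 0.015625, 1/4 · 0.0441 = 0.011025; these sum to 0.03843.
Hence P(bowl C | data) = (0.015625) / (0.03843) = 0.40659.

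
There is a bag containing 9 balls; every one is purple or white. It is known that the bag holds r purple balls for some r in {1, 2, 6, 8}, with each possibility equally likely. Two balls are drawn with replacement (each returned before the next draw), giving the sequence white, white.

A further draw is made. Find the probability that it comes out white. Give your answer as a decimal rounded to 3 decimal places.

Compute the likelihood of the observed sequence for each case: P(data | r = 1) = (8/9)(8/9) = 64/81; P(data | r = 2) = (7/9)(7/9) = 49/81; P(data | r = 6) = (3/9)(3/9) = 1/9; P(data | r = 8) = (1/9)(1/9) = 1/81.
Multiplying each by its prior: 1/4 · 64/81 = 16/81, 1/4 · 49/81 = 49/324, 1/4 · 1/9 = 1/36, 1/4 · 1/81 = 1/324; with total 41/108.
Normalising, the posterior is P(r = 1 | data) = 0.52033, P(r = 2 | data) = 0.39837, P(r = 6 | data) = 0.073171, P(r = 8 | data) = 0.0081301.
So P(white next | data) = Σ P(white next | H) P(H | data) = (8/9)(0.52033) + (7/9)(0.39837) + (1/3)(0.073171) + (1/9)(0.0081301) = 0.79765.

0.798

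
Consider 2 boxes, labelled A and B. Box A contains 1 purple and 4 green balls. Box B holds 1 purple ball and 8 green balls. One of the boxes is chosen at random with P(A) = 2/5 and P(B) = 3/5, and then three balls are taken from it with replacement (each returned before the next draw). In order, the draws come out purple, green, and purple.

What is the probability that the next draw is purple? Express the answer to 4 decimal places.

The likelihood of the observed sequence under each hypothesis: P(data | box A) = (1/5)(4/5)(1/5) = 0.032; P(data | box B) = (1/9)(8/9)(1/9) = 0.010974.
Multiplying each by its prior: 2/5 · 0.032 = 0.0128, 3/5 · 0.010974 = 0.0065844; with total 0.019384.
Normalising, the posterior is P(box A | data) = 0.66033, P(box B | data) = 0.33967.
Averaging over the posterior, P(purple next | data) = (1/5)(0.66033) + (1/9)(0.33967) = 0.16981.

0.1698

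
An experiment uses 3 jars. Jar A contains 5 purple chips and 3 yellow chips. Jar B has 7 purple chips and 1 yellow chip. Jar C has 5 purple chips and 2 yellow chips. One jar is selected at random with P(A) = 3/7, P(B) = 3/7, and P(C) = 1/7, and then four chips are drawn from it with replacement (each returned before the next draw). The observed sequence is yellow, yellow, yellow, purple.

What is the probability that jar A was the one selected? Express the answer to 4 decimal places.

For each hypothesis, P(data | H) works out to: P(data | jar A) = (3/8)(3/8)(3/8)(5/8) = 0.032959; P(data | jar B) = (1/8)(1/8)(1/8)(7/8) = 0.001709; P(data | jar C) = (2/7)(2/7)(2/7)(5/7) = 0.01666.
Weighting by the prior gives 3/7 · 0.032959 = 0.014125, 3/7 · 0.001709 = 0.00073242, 1/7 · 0.01666 = 0.00238; summing to 0.017238.
By Bayes' rule, P(jar A | data) = (0.014125) / (0.017238) = 0.81944.

0.8194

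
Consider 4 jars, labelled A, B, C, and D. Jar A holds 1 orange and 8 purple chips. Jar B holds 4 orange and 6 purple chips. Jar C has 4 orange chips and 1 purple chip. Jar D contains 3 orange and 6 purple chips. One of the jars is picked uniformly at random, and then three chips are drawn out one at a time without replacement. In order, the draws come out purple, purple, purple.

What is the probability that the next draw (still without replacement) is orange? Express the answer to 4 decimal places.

0.3037

The likelihood of the observed sequence under each hypothesis: P(data | jar A) = (8/9)(7/8)(6/7) = 2/3; P(data | jar B) = (6/10)(5/9)(4/8) = 1/6; P(data | jar C) = (1/5)(0/4) = 0; P(data | jar D) = (6/9)(5/8)(4/7) = 5/21.
Multiplying each by its prior: 1/4 · 2/3 = 1/6, 1/4 · 1/6 = 1/24, 1/4 · 0 = 0, 1/4 · 5/21 = 5/84; summing to 15/56.
The posterior is then P(jar A | data) = 28/45, P(jar B | data) = 7/45, P(jar C | data) = 0, P(jar D | data) = 2/9.
So P(orange next | data) = Σ P(orange next | H) P(H | data) = (1/6)(28/45) + (4/7)(7/45) + (1/2)(2/9) = 41/135.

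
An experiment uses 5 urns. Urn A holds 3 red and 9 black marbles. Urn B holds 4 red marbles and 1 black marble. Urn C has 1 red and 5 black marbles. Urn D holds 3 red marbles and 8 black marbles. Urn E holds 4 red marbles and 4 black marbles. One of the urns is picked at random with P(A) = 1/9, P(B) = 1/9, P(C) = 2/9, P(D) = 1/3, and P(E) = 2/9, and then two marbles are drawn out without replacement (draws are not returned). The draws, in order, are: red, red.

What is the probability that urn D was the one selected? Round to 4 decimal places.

The likelihood of the observed sequence under each hypothesis: P(data | urn A) = (3/12)(2/11) = 0.045455; P(data | urn B) = (4/5)(3/4) = 0.6; P(data | urn C) = (1/6)(0/5) = 0; P(data | urn D) = (3/11)(2/10) = 0.054545; P(data | urn E) = (4/8)(3/7) = 0.21429.
The prior-weighted likelihoods are 1/9 · 0.045455 = 0.0050505, 1/9 · 0.6 = 0.066667, 2/9 · 0 = 0, 1/3 · 0.054545 = 0.018182, 2/9 · 0.21429 = 0.047619; these sum to 0.13752.
So P(urn D | data) = (0.018182) / (0.13752) = 0.13221.

0.1322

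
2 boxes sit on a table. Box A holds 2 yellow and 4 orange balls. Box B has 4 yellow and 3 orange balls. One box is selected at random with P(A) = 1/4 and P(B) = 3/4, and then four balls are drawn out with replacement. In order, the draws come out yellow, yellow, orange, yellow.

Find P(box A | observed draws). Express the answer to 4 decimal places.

For each hypothesis, P(data | H) works out to: P(data | box A) = (2/6)(2/6)(4/6)(2/6) = 0.024691; P(data | box B) = (4/7)(4/7)(3/7)(4/7) = 0.079967.
The prior-weighted likelihoods are 1/4 · 0.024691 = 0.0061728, 3/4 · 0.079967 = 0.059975; these sum to 0.066148.
Therefore the posterior P(box A | data) = (0.0061728) / (0.066148) = 0.093319.

0.0933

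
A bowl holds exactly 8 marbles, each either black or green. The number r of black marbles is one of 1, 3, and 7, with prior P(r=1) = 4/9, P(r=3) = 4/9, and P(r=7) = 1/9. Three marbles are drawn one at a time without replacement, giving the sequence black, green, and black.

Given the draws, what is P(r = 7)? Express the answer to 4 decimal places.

0.2593

For each hypothesis, P(data | H) works out to: P(data | r = 1) = (1/8)(7/7)(0/6) = 0; P(data | r = 3) = (3/8)(5/7)(2/6) = 5/56; P(data | r = 7) = (7/8)(1/7)(6/6) = 1/8.
Multiplying each by its prior: 4/9 · 0 = 0, 4/9 · 5/56 = 5/126, 1/9 · 1/8 = 1/72; these sum to 3/56.
Hence P(r = 7 | data) = (1/72) / (3/56) = 7/27.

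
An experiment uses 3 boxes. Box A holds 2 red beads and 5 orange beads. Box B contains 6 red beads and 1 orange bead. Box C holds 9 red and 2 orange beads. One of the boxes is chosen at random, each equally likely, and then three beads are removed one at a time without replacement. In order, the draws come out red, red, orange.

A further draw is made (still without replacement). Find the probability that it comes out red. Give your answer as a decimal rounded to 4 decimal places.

The likelihood of the observed sequence under each hypothesis: P(data | box A) = (2/7)(1/6)(5/5) = 0.047619; P(data | box B) = (6/7)(5/6)(1/5) = 0.14286; P(data | box C) = (9/11)(8/10)(2/9) = 0.14545.
Weighting by the prior gives 1/3 · 0.047619 = 0.015873, 1/3 · 0.14286 = 0.047619, 1/3 · 0.14545 = 0.048485; these sum to 0.11198.
Dividing through by the total gives posterior P(box A | data) = 0.14175, P(box B | data) = 0.42526, P(box C | data) = 0.43299.
So P(red next | data) = Σ P(red next | H) P(H | data) = (0)(0.14175) + (1)(0.42526) + (7/8)(0.43299) = 0.80412.

0.8041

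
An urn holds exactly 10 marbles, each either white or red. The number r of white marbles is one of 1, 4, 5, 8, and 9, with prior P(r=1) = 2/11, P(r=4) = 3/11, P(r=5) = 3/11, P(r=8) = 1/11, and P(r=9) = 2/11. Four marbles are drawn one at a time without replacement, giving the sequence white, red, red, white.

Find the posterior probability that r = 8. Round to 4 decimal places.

Under each hypothesis, the probability of the observed sequence is: P(data | r = 1) = (1/10)(9/9)(8/8)(0/7) = 0; P(data | r = 4) = (4/10)(6/9)(5/8)(3/7) = 0.071429; P(data | r = 5) = (5/10)(5/9)(4/8)(4/7) = 0.079365; P(data | r = 8) = (8/10)(2/9)(1/8)(7/7) = 0.022222; P(data | r = 9) = (9/10)(1/9)(0/8) = 0.
Weighting by the prior gives 2/11 · 0 = 0, 3/11 · 0.071429 = 0.019481, 3/11 · 0.079365 = 0.021645, 1/11 · 0.022222 = 0.0020202, 2/11 · 0 = 0; these sum to 0.043146.
By Bayes' rule, P(r = 8 | data) = (0.0020202) / (0.043146) = 0.046823.

0.0468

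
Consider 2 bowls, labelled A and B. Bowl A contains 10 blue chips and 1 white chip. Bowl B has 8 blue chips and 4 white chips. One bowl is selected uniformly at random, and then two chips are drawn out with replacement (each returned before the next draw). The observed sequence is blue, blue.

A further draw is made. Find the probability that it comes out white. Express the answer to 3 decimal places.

For each hypothesis, P(data | H) works out to: P(data | bowl A) = (10/11)(10/11) = 0.82645; P(data | bowl B) = (8/12)(8/12) = 0.44444.
The prior-weighted likelihoods are 1/2 · 0.82645 = 0.41322, 1/2 · 0.44444 = 0.22222; with total 0.63545.
Normalising, the posterior is P(bowl A | data) = 0.65029, P(bowl B | data) = 0.34971.
So P(white next | data) = Σ P(white next | H) P(H | data) = (1/11)(0.65029) + (1/3)(0.34971) = 0.17569.

0.176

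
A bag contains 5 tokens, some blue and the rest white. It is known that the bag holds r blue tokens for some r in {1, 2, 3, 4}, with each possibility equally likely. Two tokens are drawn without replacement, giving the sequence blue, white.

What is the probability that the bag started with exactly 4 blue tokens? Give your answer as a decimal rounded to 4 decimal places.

Under each hypothesis, the probability of the observed sequence is: P(data | r = 1) = (1/5)(4/4) = 1/5; P(data | r = 2) = (2/5)(3/4) = 3/10; P(data | r = 3) = (3/5)(2/4) = 3/10; P(data | r = 4) = (4/5)(1/4) = 1/5.
Multiplying each by its prior: 1/4 · 1/5 = 1/20, 1/4 · 3/10 = 3/40, 1/4 · 3/10 = 3/40, 1/4 · 1/5 = 1/20; summing to 1/4.
Hence P(r = 4 | data) = (1/20) / (1/4) = 1/5.

0.2000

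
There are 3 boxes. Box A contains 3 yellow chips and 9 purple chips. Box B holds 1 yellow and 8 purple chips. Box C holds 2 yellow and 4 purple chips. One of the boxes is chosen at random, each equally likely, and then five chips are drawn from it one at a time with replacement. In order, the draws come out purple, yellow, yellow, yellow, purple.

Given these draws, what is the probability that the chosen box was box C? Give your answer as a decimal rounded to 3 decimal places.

Under each hypothesis, the probability of the observed sequence is: P(data | box A) = (9/12)(3/12)(3/12)(3/12)(9/12) = 0.0087891; P(data | box B) = (8/9)(1/9)(1/9)(1/9)(8/9) = 0.0010838; P(data | box C) = (4/6)(2/6)(2/6)(2/6)(4/6) = 0.016461.
Weighting by the prior gives 1/3 · 0.0087891 = 0.0029297, 1/3 · 0.0010838 = 0.00036128, 1/3 · 0.016461 = 0.005487; with total 0.0087779.
Therefore the posterior P(box C | data) = (0.005487) / (0.0087779) = 0.62509.

0.625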